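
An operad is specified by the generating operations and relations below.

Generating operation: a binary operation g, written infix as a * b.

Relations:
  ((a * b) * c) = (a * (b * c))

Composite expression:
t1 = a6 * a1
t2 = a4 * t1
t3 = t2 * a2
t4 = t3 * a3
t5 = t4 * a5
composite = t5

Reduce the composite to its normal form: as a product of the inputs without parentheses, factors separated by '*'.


a4 * a6 * a1 * a2 * a3 * a5

Associativity of g dissolves the nesting; only the a-input order survives.
(a6 * a1) reduces to a6 * a1
(a4 * (a6 * a1)) reduces to a4 * a6 * a1
((a4 * (a6 * a1)) * a2) reduces to a4 * a6 * a1 * a2
(((a4 * (a6 * a1)) * a2) * a3) reduces to a4 * a6 * a1 * a2 * a3
((((a4 * (a6 * a1)) * a2) * a3) * a5) reduces to a4 * a6 * a1 * a2 * a3 * a5


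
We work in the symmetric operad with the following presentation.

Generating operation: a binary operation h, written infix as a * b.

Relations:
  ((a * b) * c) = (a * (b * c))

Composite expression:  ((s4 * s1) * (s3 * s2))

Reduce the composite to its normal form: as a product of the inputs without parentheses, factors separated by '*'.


s4 * s1 * s3 * s2

Key point: h is associative — brackets drop, the s-order remains.
(s4 * s1) collapses to s4 * s1
(s3 * s2) collapses to s3 * s2
((s4 * s1) * (s3 * s2)) collapses to s4 * s1 * s3 * s2


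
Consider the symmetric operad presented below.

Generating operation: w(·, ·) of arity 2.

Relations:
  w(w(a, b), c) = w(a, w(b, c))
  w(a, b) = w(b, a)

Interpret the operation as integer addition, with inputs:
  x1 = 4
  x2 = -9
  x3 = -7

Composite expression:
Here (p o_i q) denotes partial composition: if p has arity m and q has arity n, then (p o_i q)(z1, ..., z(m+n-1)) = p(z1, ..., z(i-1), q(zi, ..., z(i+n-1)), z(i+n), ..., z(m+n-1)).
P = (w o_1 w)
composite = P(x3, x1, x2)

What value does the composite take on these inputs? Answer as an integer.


w(x3, x1) = -3
w(w(x3, x1), x2) = -12

-12


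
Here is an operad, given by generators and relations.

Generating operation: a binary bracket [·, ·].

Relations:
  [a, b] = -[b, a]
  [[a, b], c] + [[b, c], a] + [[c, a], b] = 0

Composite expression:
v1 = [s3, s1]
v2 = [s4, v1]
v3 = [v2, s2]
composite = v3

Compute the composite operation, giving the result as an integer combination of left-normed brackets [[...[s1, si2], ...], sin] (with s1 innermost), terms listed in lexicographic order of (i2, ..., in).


[[[s1, s3], s4], s2]


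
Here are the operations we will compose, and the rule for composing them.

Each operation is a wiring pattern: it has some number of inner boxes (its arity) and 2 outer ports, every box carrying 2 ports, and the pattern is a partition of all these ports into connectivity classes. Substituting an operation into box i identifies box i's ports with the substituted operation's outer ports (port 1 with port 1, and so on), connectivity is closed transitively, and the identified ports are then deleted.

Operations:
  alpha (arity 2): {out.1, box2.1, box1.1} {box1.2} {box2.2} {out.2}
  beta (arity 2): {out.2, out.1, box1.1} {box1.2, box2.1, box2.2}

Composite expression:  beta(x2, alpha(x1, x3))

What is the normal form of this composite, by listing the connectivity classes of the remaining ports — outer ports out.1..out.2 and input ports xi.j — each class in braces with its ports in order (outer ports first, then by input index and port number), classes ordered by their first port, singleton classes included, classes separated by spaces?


{out.1, out.2, x2.1} {x1.1, x2.2, x3.1} {x1.2} {x3.2}

Reachability decides: close wires over beta-identified ports.
composing alpha on (x1, x3), with out.j its own outer ports: {out.1, x1.1, x3.1} {out.2} {x1.2} {x3.2}
composing beta on (x2, x1, x3), with out.j its own outer ports: {out.1, out.2, x2.1} {x1.1, x2.2, x3.1} {x1.2} {x3.2}


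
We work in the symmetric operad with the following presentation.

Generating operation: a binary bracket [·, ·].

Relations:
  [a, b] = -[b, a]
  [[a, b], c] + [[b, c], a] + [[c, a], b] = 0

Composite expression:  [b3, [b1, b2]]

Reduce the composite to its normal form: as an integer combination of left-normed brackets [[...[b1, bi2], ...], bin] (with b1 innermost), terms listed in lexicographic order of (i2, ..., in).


Expand each bracket as ab - ba; the b1-initial words give the coefficients.
Composite bracket: [b3, [b1, b2]]
Each bracket splits as ab - ba, giving 4 signed words (2^2 = 4).
Words beginning with b1 determine it all:
  b1b2b3 (sign -1) contributes -[[b1, b2], b3]

-[[b1, b2], b3]


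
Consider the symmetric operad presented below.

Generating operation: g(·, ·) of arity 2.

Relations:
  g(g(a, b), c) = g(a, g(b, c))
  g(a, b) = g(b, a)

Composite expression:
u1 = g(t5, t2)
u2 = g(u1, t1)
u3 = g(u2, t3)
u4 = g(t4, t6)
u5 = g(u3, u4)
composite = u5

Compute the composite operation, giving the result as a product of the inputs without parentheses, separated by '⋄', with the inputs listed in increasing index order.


Key point: g commutes, so take the t-inputs in any fixed order.
g(t5, t2) unparenthesizes to t5 ⋄ t2
g(g(t5, t2), t1) unparenthesizes to t5 ⋄ t2 ⋄ t1
g(g(g(t5, t2), t1), t3) unparenthesizes to t5 ⋄ t2 ⋄ t1 ⋄ t3
g(t4, t6) unparenthesizes to t4 ⋄ t6
g(g(g(g(t5, t2), t1), t3), g(t4, t6)) unparenthesizes to t5 ⋄ t2 ⋄ t1 ⋄ t3 ⋄ t4 ⋄ t6
rearranged into index order: t1 ⋄ t2 ⋄ t3 ⋄ t4 ⋄ t5 ⋄ t6

t1 ⋄ t2 ⋄ t3 ⋄ t4 ⋄ t5 ⋄ t6


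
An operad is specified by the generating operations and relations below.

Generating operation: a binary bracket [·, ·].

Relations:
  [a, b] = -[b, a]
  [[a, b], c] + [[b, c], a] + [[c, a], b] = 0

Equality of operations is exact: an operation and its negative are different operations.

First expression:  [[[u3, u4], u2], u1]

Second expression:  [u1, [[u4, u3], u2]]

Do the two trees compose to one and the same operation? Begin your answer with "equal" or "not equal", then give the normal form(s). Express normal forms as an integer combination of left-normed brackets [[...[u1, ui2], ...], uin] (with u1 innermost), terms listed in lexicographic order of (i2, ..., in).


equal; both compose to [[[u1, u2], u3], u4] - [[[u1, u2], u4], u3] - [[[u1, u3], u4], u2] + [[[u1, u4], u3], u2]

Reducing the first expression gives [[[u1, u2], u3], u4] - [[[u1, u2], u4], u3] - [[[u1, u3], u4], u2] + [[[u1, u4], u3], u2]
Reducing the second expression gives [[[u1, u2], u3], u4] - [[[u1, u2], u4], u3] - [[[u1, u3], u4], u2] + [[[u1, u4], u3], u2]
Identical normal forms: equal.


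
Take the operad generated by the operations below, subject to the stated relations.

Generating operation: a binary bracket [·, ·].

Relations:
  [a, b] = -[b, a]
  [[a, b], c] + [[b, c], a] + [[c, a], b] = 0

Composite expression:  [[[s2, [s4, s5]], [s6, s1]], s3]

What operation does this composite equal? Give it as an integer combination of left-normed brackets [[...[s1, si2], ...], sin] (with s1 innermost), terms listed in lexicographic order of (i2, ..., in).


[[[[[s1, s6], s2], s4], s5], s3] - [[[[[s1, s6], s2], s5], s4], s3] - [[[[[s1, s6], s4], s5], s2], s3] + [[[[[s1, s6], s5], s4], s2], s3]


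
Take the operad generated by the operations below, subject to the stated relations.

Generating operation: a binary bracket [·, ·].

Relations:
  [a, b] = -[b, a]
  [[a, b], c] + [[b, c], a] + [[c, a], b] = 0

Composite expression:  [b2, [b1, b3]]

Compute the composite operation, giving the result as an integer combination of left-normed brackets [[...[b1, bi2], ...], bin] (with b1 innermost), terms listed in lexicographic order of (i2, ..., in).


-[[b1, b3], b2]

Antisymmetry and Jacobi reduce to b1-anchored left-normed brackets.
Composite bracket: [b2, [b1, b3]]
Each bracket splits as ab - ba, giving 4 signed words (2^2 = 4).
Words beginning with b1 determine it all:
  from b1b3b2, sign -1: term -[[b1, b3], b2]


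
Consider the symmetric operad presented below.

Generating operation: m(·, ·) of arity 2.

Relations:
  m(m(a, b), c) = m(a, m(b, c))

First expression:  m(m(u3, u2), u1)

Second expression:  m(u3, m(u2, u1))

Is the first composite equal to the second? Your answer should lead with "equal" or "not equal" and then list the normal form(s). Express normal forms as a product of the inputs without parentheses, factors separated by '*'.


equal: each reduces to u3 * u2 * u1

In normal form, the first expression is u3 * u2 * u1
In normal form, the second expression is u3 * u2 * u1
Same normal form: equal.


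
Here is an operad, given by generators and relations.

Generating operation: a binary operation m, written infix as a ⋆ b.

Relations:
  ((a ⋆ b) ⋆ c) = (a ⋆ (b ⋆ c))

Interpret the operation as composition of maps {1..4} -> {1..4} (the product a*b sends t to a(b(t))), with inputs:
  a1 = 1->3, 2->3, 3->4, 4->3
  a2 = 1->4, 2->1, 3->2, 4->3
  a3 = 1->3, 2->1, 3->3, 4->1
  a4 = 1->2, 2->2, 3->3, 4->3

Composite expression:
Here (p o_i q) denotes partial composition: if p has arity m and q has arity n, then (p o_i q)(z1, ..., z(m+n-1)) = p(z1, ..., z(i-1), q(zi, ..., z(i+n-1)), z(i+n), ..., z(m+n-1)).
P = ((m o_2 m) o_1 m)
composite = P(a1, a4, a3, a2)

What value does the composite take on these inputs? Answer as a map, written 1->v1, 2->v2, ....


1->3, 2->4, 3->3, 4->4

(a1 ⋆ a4) = 1->3, 2->3, 3->4, 4->4
(a3 ⋆ a2) = 1->1, 2->3, 3->1, 4->3
((a1 ⋆ a4) ⋆ (a3 ⋆ a2)) = 1->3, 2->4, 3->3, 4->4


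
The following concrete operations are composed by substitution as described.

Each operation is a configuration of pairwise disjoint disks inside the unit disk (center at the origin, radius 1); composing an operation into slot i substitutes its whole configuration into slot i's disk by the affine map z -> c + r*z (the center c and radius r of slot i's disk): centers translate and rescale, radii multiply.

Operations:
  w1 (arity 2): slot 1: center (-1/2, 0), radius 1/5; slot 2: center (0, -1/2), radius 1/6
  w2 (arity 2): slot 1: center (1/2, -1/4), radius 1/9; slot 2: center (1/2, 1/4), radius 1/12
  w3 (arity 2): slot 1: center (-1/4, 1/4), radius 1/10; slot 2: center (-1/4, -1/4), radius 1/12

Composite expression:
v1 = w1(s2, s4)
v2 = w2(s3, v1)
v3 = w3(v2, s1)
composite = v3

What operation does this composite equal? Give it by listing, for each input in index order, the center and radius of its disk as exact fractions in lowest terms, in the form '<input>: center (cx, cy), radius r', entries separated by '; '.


Below w3, radii multiply path by path; the s-disk centers shift.
tracing s3 down its 2-map path: center (-1/5, 9/40), radius 1/90
tracing s2 down its 3-map path: center (-49/240, 11/40), radius 1/600
tracing s4 down its 3-map path: center (-1/5, 13/48), radius 1/720
tracing s1 down its 1-map path: center (-1/4, -1/4), radius 1/12

s1: center (-1/4, -1/4), radius 1/12; s2: center (-49/240, 11/40), radius 1/600; s3: center (-1/5, 9/40), radius 1/90; s4: center (-1/5, 13/48), radius 1/720


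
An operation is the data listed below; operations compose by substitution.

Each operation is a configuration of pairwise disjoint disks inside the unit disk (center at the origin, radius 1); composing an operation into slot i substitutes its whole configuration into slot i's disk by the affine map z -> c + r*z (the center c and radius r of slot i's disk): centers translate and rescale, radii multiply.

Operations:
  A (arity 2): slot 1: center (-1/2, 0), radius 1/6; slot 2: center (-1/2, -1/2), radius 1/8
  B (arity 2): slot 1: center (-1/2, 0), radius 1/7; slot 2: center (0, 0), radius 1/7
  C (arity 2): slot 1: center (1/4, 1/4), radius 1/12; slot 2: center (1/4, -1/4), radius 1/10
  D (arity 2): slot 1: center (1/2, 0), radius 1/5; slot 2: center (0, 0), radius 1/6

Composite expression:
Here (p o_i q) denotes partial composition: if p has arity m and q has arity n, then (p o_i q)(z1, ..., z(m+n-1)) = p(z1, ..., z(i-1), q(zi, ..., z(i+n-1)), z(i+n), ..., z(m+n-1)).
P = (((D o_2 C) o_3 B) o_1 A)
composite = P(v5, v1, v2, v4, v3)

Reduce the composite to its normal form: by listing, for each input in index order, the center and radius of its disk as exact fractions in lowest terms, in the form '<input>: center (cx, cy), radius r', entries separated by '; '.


v1: center (2/5, -1/10), radius 1/40; v2: center (1/24, 1/24), radius 1/72; v3: center (1/24, -1/24), radius 1/420; v4: center (1/30, -1/24), radius 1/420; v5: center (2/5, 0), radius 1/30

Affine substitution under D: radii multiply and v-centers shift.
input v5: applying the 2 nested substitutions gives center (2/5, 0), radius 1/30
input v1: applying the 2 nested substitutions gives center (2/5, -1/10), radius 1/40
input v2: applying the 2 nested substitutions gives center (1/24, 1/24), radius 1/72
input v4: applying the 3 nested substitutions gives center (1/30, -1/24), radius 1/420
input v3: applying the 3 nested substitutions gives center (1/24, -1/24), radius 1/420


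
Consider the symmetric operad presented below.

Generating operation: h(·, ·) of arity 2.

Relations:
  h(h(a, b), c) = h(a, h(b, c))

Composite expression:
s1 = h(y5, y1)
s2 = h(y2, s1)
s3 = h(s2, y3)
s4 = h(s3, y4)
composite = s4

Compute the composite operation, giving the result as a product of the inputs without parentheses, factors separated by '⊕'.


y2 ⊕ y5 ⊕ y1 ⊕ y3 ⊕ y4

Every regrouping of h is equal, so read the y-inputs in written order.
h(y5, y1) linearizes to y5 ⊕ y1
h(y2, h(y5, y1)) linearizes to y2 ⊕ y5 ⊕ y1
h(h(y2, h(y5, y1)), y3) linearizes to y2 ⊕ y5 ⊕ y1 ⊕ y3
h(h(h(y2, h(y5, y1)), y3), y4) linearizes to y2 ⊕ y5 ⊕ y1 ⊕ y3 ⊕ y4


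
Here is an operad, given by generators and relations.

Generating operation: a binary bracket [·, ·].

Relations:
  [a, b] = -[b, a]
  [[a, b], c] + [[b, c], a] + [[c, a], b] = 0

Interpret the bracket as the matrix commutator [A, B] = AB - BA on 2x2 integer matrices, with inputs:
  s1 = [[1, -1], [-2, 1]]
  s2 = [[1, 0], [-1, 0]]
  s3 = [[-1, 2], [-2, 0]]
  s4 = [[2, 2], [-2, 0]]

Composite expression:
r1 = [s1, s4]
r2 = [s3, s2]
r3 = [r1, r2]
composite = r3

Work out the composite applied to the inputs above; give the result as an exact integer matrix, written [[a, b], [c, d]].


[[-14, -16], [52, 14]]


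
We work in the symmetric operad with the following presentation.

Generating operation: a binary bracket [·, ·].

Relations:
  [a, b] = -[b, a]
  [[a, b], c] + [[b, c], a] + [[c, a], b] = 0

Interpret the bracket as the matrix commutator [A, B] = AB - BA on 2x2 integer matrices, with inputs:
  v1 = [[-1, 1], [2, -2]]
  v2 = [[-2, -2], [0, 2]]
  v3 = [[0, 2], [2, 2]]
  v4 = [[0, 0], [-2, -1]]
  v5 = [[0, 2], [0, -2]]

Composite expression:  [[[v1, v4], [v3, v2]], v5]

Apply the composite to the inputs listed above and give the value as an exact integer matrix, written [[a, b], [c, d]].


[[0, -80], [0, 0]]


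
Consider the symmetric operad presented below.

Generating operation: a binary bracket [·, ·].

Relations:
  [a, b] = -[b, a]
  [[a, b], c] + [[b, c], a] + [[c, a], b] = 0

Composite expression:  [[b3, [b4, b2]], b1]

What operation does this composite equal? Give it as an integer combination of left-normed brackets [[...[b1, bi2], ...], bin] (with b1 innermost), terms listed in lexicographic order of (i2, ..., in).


-[[[b1, b2], b4], b3] + [[[b1, b3], b2], b4] - [[[b1, b3], b4], b2] + [[[b1, b4], b2], b3]

Left-normed coefficients sit on the b1-initial expansion words.
Composite bracket: [[b3, [b4, b2]], b1]
Each bracket splits as ab - ba, giving 8 signed words (2^3 = 8).
Only words starting with b1 matter:
  b1b2b4b3 appears with sign -1, giving the term -[[[b1, b2], b4], b3]
  b1b3b2b4 appears with sign +1, giving the term +[[[b1, b3], b2], b4]
  b1b3b4b2 appears with sign -1, giving the term -[[[b1, b3], b4], b2]
  b1b4b2b3 appears with sign +1, giving the term +[[[b1, b4], b2], b3]


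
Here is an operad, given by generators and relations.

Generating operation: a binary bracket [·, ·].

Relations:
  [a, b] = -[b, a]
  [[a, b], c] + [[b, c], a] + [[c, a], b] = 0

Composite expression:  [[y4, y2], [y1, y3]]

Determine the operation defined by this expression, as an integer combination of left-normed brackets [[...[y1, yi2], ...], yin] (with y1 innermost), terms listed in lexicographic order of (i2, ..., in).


[[[y1, y3], y2], y4] - [[[y1, y3], y4], y2]

In the tensor algebra, words opening y1 carry the y1-anchored form.
Composite bracket: [[y4, y2], [y1, y3]]
Applying ab - ba throughout gives 8 signed words (2^3 = 8).
Words beginning with y1 determine it all:
  y1y3y2y4 (sign +1) contributes +[[[y1, y3], y2], y4]
  y1y3y4y2 (sign -1) contributes -[[[y1, y3], y4], y2]


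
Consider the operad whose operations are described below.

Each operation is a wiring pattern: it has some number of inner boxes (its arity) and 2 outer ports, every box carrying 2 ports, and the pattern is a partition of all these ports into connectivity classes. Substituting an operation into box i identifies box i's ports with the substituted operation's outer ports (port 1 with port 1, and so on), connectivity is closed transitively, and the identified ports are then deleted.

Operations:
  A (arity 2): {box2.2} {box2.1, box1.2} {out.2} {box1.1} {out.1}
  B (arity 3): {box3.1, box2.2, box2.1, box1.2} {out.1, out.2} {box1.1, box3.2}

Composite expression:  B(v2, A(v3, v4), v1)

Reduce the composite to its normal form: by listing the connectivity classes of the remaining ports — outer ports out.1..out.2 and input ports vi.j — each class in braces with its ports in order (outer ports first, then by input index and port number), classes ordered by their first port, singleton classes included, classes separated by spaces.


{out.1, out.2} {v1.1, v2.2} {v1.2, v2.1} {v3.1} {v3.2, v4.1} {v4.2}

Treat the ports identified at B as solder joints: merge, then drop.
A over (v3, v4) gives {out.1} {out.2} {v3.1} {v3.2, v4.1} {v4.2}, out.j being that stage's outer ports
B over (v2, v3, v4, v1) gives {out.1, out.2} {v1.1, v2.2} {v1.2, v2.1} {v3.1} {v3.2, v4.1} {v4.2}, out.j being that stage's outer ports


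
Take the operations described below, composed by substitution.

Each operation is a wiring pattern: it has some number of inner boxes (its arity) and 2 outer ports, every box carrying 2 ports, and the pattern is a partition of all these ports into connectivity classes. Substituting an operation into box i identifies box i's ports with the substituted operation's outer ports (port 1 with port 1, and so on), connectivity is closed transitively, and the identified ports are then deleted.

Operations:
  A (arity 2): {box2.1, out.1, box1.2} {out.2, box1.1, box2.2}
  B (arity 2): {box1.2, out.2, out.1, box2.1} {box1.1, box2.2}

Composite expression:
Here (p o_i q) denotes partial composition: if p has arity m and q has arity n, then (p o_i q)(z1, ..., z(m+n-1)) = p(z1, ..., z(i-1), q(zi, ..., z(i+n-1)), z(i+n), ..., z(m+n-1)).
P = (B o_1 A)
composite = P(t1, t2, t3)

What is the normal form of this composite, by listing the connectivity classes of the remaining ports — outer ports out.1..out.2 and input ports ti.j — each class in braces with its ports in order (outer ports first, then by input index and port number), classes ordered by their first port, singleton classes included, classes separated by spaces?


{out.1, out.2, t1.1, t2.2, t3.1} {t1.2, t2.1, t3.2}

Connectivity passes through glued B-boundaries; trace each wire chain.
stage A: inputs (t1, t2), connectivity {out.1, t1.2, t2.1} {out.2, t1.1, t2.2}, out.j its boundary
stage B: inputs (t1, t2, t3), connectivity {out.1, out.2, t1.1, t2.2, t3.1} {t1.2, t2.1, t3.2}, out.j its boundary


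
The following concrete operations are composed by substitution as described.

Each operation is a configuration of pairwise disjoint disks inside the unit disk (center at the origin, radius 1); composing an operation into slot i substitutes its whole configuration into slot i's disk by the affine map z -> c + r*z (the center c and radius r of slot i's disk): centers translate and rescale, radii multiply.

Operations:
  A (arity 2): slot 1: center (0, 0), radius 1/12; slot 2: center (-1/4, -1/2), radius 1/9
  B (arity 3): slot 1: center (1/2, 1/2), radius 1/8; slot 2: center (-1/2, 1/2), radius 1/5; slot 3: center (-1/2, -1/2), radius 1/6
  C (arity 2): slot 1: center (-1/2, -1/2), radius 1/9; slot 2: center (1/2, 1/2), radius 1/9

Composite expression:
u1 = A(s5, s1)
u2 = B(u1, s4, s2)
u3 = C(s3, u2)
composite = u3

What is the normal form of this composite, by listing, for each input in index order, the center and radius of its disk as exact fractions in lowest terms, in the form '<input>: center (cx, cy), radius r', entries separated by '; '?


Follow each s-input down from C: c' goes to c + r*c', radius to r*r'.
s3 passes through 1 substitution, ending at center (-1/2, -1/2), radius 1/9
s5 passes through 3 substitutions, ending at center (5/9, 5/9), radius 1/864
s1 passes through 3 substitutions, ending at center (53/96, 79/144), radius 1/648
s4 passes through 2 substitutions, ending at center (4/9, 5/9), radius 1/45
s2 passes through 2 substitutions, ending at center (4/9, 4/9), radius 1/54

s1: center (53/96, 79/144), radius 1/648; s2: center (4/9, 4/9), radius 1/54; s3: center (-1/2, -1/2), radius 1/9; s4: center (4/9, 5/9), radius 1/45; s5: center (5/9, 5/9), radius 1/864


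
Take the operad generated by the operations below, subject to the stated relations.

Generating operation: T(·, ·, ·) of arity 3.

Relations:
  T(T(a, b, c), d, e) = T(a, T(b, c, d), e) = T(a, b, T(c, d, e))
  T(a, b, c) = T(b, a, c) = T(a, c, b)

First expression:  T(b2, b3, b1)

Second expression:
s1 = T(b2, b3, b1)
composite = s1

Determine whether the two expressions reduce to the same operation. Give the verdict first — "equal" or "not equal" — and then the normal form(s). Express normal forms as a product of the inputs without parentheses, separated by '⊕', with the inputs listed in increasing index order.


The first composite normalizes to b1 ⊕ b2 ⊕ b3
The second composite normalizes to b1 ⊕ b2 ⊕ b3
The normal forms match — equal.

equal; the common form is b1 ⊕ b2 ⊕ b3


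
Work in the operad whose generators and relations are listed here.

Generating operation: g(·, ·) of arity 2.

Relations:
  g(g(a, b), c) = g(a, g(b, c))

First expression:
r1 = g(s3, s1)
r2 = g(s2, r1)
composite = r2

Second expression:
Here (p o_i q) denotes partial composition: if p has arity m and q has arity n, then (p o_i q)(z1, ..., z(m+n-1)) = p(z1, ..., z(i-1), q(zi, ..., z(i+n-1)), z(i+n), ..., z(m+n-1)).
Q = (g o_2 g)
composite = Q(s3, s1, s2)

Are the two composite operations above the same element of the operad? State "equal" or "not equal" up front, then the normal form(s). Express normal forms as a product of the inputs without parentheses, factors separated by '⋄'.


In normal form, the first expression is s2 ⋄ s3 ⋄ s1
In normal form, the second expression is s3 ⋄ s1 ⋄ s2
Distinct normal forms: not equal.

not equal — first s2 ⋄ s3 ⋄ s1, second s3 ⋄ s1 ⋄ s2


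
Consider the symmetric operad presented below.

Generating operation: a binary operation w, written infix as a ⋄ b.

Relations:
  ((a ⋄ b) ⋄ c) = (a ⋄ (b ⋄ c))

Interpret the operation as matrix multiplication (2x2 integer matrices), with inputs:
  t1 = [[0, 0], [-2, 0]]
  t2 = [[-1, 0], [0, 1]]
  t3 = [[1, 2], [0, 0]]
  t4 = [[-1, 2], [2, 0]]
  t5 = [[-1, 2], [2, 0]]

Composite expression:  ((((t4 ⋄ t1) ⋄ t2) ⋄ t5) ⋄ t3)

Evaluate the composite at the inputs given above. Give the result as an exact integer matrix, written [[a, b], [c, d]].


[[-4, -8], [0, 0]]

(t4 ⋄ t1) = [[-4, 0], [0, 0]]
((t4 ⋄ t1) ⋄ t2) = [[4, 0], [0, 0]]
(((t4 ⋄ t1) ⋄ t2) ⋄ t5) = [[-4, 8], [0, 0]]
((((t4 ⋄ t1) ⋄ t2) ⋄ t5) ⋄ t3) = [[-4, -8], [0, 0]]


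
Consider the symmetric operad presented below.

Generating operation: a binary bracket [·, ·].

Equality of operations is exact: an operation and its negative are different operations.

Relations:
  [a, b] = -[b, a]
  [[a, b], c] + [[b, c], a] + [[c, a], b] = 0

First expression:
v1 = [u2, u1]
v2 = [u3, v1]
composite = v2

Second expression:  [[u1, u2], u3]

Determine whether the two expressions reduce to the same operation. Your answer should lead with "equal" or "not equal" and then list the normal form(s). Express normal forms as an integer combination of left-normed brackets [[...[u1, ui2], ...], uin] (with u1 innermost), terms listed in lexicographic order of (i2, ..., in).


The first composite normalizes to [[u1, u2], u3]
The second composite normalizes to [[u1, u2], u3]
One common form — equal.

equal — both sides give [[u1, u2], u3]


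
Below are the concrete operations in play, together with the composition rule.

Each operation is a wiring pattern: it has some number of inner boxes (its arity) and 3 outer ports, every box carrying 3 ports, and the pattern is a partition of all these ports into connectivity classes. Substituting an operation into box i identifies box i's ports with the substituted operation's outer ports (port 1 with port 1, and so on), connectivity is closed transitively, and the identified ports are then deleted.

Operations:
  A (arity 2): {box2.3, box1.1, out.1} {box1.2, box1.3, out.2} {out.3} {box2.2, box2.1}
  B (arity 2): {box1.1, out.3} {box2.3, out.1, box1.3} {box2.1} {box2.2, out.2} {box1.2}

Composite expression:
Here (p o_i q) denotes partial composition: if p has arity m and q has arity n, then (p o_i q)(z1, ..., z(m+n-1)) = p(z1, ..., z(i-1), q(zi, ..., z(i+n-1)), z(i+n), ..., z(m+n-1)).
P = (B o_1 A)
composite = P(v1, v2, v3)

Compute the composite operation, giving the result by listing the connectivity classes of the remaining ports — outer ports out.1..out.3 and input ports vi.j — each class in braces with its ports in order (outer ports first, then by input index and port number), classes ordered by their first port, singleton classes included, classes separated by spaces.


Two ports join when wires chain via B-identified ports.
through A, on inputs (v1, v2): {out.1, v1.1, v2.3} {out.2, v1.2, v1.3} {out.3} {v2.1, v2.2} (out.j = stage outer ports)
through B, on inputs (v1, v2, v3): {out.1, v3.3} {out.2, v3.2} {out.3, v1.1, v2.3} {v1.2, v1.3} {v2.1, v2.2} {v3.1} (out.j = stage outer ports)

{out.1, v3.3} {out.2, v3.2} {out.3, v1.1, v2.3} {v1.2, v1.3} {v2.1, v2.2} {v3.1}


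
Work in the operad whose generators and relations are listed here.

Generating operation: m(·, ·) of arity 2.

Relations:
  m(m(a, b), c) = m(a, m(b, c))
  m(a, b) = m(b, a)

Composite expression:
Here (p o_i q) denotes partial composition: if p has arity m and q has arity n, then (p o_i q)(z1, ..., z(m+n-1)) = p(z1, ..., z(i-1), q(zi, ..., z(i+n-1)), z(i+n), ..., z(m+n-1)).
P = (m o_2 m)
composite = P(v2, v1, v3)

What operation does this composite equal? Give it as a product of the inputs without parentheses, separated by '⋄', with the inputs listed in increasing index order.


v1 ⋄ v2 ⋄ v3

Shape and order are irrelevant to m; the v-input set decides.
m(v1, v3) spells out as v1 ⋄ v3
m(v2, m(v1, v3)) spells out as v2 ⋄ v1 ⋄ v3
commutativity sorts the factors: v1 ⋄ v2 ⋄ v3


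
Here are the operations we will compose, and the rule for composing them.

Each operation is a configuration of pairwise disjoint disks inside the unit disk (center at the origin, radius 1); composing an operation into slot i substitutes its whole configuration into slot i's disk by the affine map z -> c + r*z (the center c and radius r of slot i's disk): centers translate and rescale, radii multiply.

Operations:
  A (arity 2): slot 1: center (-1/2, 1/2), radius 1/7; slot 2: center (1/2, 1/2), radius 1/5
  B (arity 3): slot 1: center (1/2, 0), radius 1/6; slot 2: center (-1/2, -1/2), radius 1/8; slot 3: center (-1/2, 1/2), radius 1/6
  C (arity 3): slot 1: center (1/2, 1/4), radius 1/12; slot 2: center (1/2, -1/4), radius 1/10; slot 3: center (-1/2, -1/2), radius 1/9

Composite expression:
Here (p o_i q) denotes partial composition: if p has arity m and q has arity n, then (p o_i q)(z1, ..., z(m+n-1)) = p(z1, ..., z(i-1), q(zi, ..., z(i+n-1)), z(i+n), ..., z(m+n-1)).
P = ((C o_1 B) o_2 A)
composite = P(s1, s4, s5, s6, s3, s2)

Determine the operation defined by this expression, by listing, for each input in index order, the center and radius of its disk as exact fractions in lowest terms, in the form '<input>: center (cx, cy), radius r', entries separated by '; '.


Affine substitution under C: radii multiply and s-centers shift.
s1: after 2 affine steps, its disk has center (13/24, 1/4), radius 1/72
s4: after 3 affine steps, its disk has center (29/64, 41/192), radius 1/672
s5: after 3 affine steps, its disk has center (89/192, 41/192), radius 1/480
s6: after 2 affine steps, its disk has center (11/24, 7/24), radius 1/72
s3: after 1 affine step, its disk has center (1/2, -1/4), radius 1/10
s2: after 1 affine step, its disk has center (-1/2, -1/2), radius 1/9

s1: center (13/24, 1/4), radius 1/72; s2: center (-1/2, -1/2), radius 1/9; s3: center (1/2, -1/4), radius 1/10; s4: center (29/64, 41/192), radius 1/672; s5: center (89/192, 41/192), radius 1/480; s6: center (11/24, 7/24), radius 1/72


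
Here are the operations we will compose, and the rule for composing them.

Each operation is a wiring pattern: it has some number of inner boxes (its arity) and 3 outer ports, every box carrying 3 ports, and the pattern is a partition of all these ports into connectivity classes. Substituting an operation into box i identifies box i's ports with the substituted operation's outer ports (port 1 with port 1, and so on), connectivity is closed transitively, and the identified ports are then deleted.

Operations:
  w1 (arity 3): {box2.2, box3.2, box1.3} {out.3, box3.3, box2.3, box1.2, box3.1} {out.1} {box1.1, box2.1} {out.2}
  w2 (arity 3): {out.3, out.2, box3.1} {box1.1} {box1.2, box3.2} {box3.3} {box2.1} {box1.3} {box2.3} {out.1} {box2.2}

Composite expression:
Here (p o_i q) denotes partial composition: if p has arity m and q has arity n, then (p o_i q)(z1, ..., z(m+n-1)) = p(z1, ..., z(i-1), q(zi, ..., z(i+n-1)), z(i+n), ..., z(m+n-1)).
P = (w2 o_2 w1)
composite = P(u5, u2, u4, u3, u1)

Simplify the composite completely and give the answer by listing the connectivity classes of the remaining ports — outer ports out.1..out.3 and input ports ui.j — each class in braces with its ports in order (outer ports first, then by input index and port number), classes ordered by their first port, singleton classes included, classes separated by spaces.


After gluing at w2, chains via deleted ports link the u-ports.
stage w1: inputs (u2, u4, u3), connectivity {out.1} {out.2} {out.3, u2.2, u3.1, u3.3, u4.3} {u2.1, u4.1} {u2.3, u3.2, u4.2}, out.j its boundary
stage w2: inputs (u5, u2, u4, u3, u1), connectivity {out.1} {out.2, out.3, u1.1} {u1.2, u5.2} {u1.3} {u2.1, u4.1} {u2.2, u3.1, u3.3, u4.3} {u2.3, u3.2, u4.2} {u5.1} {u5.3}, out.j its boundary

{out.1} {out.2, out.3, u1.1} {u1.2, u5.2} {u1.3} {u2.1, u4.1} {u2.2, u3.1, u3.3, u4.3} {u2.3, u3.2, u4.2} {u5.1} {u5.3}


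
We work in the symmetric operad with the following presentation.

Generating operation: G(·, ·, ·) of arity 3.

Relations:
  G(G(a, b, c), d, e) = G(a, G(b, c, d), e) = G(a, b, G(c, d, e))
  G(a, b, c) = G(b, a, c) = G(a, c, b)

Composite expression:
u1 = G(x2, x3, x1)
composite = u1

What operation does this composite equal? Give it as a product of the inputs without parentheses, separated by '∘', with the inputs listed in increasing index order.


x1 ∘ x2 ∘ x3

Reordering under G is free, so list the x-inputs canonically.
G(x2, x3, x1) spells out as x2 ∘ x3 ∘ x1
the factors in increasing index order: x1 ∘ x2 ∘ x3


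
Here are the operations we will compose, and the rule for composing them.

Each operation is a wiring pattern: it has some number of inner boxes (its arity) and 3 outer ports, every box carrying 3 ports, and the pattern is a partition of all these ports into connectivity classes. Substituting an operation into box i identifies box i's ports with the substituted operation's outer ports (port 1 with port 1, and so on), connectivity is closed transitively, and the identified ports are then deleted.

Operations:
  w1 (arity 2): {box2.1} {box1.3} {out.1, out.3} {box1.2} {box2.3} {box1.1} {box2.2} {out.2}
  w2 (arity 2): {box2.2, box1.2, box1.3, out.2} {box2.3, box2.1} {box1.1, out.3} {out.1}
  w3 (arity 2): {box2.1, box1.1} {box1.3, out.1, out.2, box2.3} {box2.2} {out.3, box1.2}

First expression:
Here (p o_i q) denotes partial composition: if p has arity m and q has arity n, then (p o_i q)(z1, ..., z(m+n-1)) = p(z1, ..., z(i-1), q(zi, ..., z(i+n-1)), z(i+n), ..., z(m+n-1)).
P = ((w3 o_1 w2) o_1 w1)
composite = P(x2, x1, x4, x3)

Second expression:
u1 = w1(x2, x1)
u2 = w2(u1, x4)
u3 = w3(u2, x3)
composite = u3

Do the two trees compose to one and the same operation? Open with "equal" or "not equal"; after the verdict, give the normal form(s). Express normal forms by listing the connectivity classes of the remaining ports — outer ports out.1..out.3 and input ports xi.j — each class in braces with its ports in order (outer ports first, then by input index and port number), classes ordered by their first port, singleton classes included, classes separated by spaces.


The first expression reduces to {out.1, out.2, out.3, x3.3, x4.2} {x1.1} {x1.2} {x1.3} {x2.1} {x2.2} {x2.3} {x3.1} {x3.2} {x4.1, x4.3}
The second expression reduces to {out.1, out.2, out.3, x3.3, x4.2} {x1.1} {x1.2} {x1.3} {x2.1} {x2.2} {x2.3} {x3.1} {x3.2} {x4.1, x4.3}
The normal forms match — equal.

equal — both sides give {out.1, out.2, out.3, x3.3, x4.2} {x1.1} {x1.2} {x1.3} {x2.1} {x2.2} {x2.3} {x3.1} {x3.2} {x4.1, x4.3}


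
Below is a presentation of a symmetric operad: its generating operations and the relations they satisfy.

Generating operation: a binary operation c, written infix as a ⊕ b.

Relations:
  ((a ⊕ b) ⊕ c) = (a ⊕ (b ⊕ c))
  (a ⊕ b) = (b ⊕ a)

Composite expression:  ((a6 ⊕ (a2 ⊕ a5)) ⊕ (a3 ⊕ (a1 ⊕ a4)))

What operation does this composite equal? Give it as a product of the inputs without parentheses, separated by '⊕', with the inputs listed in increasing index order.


a1 ⊕ a2 ⊕ a3 ⊕ a4 ⊕ a5 ⊕ a6

Both nesting and order wash out for c; what remains is which a's occur.
(a2 ⊕ a5) reduces to a2 ⊕ a5
(a6 ⊕ (a2 ⊕ a5)) reduces to a6 ⊕ a2 ⊕ a5
(a1 ⊕ a4) reduces to a1 ⊕ a4
(a3 ⊕ (a1 ⊕ a4)) reduces to a3 ⊕ a1 ⊕ a4
((a6 ⊕ (a2 ⊕ a5)) ⊕ (a3 ⊕ (a1 ⊕ a4))) reduces to a6 ⊕ a2 ⊕ a5 ⊕ a3 ⊕ a1 ⊕ a4
sorting the factors by input index: a1 ⊕ a2 ⊕ a3 ⊕ a4 ⊕ a5 ⊕ a6


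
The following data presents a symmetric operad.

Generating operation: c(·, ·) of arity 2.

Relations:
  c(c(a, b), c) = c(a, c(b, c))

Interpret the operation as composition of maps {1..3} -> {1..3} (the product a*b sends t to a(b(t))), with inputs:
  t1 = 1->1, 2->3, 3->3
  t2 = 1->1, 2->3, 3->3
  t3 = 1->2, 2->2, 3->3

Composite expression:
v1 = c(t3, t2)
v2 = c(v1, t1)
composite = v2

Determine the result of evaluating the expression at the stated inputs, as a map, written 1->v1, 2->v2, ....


1->2, 2->3, 3->3

c(t3, t2) = 1->2, 2->3, 3->3
c(c(t3, t2), t1) = 1->2, 2->3, 3->3


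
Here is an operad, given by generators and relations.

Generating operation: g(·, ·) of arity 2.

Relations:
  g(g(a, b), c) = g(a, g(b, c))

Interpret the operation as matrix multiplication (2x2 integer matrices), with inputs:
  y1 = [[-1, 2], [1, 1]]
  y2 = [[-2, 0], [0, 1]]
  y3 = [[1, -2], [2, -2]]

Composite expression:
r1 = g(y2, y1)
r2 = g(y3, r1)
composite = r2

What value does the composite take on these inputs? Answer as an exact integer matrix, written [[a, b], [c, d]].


g(y2, y1) = [[2, -4], [1, 1]]
g(y3, g(y2, y1)) = [[0, -6], [2, -10]]

[[0, -6], [2, -10]]


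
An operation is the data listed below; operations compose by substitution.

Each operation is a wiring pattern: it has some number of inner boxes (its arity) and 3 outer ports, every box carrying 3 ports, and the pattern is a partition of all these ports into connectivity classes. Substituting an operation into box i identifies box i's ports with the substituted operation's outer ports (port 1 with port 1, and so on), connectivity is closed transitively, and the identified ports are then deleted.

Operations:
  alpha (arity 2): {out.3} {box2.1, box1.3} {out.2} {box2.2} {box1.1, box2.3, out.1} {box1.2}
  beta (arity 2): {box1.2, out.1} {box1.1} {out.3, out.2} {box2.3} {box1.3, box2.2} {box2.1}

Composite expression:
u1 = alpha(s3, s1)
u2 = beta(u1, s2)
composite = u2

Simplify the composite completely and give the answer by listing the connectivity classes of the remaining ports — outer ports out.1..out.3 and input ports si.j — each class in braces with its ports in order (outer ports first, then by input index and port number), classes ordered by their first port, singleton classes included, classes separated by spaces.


{out.1} {out.2, out.3} {s1.1, s3.3} {s1.2} {s1.3, s3.1} {s2.1} {s2.2} {s2.3} {s3.2}


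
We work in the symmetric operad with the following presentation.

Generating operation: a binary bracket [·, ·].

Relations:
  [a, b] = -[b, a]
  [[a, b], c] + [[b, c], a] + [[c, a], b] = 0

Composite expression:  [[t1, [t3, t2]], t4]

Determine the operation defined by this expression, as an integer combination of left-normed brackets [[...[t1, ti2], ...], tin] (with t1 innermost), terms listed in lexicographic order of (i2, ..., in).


-[[[t1, t2], t3], t4] + [[[t1, t3], t2], t4]

In the tensor algebra, words opening t1 carry the t1-anchored form.
Composite bracket: [[t1, [t3, t2]], t4]
Expanding via [a, b] = ab - ba: 8 signed words (2^3 = 8).
Coefficients come from the t1-initial words:
  from t1t2t3t4, sign -1: term -[[[t1, t2], t3], t4]
  from t1t3t2t4, sign +1: term +[[[t1, t3], t2], t4]


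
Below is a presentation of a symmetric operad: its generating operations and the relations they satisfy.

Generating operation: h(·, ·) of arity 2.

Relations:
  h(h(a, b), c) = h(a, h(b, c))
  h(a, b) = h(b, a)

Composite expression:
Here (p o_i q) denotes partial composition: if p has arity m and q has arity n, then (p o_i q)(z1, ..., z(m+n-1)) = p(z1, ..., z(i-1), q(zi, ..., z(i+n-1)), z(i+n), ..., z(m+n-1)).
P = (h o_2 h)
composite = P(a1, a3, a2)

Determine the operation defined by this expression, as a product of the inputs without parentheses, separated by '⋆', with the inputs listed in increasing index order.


With h associative and commutative, the a-input set is all that matters.
h(a3, a2) linearizes to a3 ⋆ a2
h(a1, h(a3, a2)) linearizes to a1 ⋆ a3 ⋆ a2
the factors in increasing index order: a1 ⋆ a2 ⋆ a3

a1 ⋆ a2 ⋆ a3


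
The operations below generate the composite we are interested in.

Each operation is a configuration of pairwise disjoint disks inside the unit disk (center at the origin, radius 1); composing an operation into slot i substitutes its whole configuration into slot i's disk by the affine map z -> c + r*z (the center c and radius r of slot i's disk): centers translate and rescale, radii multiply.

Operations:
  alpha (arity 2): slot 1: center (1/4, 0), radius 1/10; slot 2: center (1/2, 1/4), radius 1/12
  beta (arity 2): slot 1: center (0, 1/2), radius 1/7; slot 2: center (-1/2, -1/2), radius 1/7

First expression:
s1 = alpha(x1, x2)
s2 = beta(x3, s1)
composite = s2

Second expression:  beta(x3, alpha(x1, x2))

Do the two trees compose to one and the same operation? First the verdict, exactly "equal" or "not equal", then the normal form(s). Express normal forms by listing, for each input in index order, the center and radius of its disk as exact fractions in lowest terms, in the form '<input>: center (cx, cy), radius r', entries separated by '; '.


The first expression reduces to x1: center (-13/28, -1/2), radius 1/70; x2: center (-3/7, -13/28), radius 1/84; x3: center (0, 1/2), radius 1/7
The second expression reduces to x1: center (-13/28, -1/2), radius 1/70; x2: center (-3/7, -13/28), radius 1/84; x3: center (0, 1/2), radius 1/7
Identical normal forms: equal.

equal; the common form is x1: center (-13/28, -1/2), radius 1/70; x2: center (-3/7, -13/28), radius 1/84; x3: center (0, 1/2), radius 1/7


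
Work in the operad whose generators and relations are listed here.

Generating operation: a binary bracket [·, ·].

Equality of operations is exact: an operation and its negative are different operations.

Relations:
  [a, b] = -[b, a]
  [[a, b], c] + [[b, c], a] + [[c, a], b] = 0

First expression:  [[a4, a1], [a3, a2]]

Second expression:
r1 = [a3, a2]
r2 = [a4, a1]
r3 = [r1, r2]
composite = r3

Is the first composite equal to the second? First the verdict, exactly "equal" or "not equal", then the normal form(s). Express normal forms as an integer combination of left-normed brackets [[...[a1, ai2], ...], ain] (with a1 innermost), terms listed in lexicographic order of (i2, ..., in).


not equal; the first gives [[[a1, a4], a2], a3] - [[[a1, a4], a3], a2] and the second -[[[a1, a4], a2], a3] + [[[a1, a4], a3], a2]
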